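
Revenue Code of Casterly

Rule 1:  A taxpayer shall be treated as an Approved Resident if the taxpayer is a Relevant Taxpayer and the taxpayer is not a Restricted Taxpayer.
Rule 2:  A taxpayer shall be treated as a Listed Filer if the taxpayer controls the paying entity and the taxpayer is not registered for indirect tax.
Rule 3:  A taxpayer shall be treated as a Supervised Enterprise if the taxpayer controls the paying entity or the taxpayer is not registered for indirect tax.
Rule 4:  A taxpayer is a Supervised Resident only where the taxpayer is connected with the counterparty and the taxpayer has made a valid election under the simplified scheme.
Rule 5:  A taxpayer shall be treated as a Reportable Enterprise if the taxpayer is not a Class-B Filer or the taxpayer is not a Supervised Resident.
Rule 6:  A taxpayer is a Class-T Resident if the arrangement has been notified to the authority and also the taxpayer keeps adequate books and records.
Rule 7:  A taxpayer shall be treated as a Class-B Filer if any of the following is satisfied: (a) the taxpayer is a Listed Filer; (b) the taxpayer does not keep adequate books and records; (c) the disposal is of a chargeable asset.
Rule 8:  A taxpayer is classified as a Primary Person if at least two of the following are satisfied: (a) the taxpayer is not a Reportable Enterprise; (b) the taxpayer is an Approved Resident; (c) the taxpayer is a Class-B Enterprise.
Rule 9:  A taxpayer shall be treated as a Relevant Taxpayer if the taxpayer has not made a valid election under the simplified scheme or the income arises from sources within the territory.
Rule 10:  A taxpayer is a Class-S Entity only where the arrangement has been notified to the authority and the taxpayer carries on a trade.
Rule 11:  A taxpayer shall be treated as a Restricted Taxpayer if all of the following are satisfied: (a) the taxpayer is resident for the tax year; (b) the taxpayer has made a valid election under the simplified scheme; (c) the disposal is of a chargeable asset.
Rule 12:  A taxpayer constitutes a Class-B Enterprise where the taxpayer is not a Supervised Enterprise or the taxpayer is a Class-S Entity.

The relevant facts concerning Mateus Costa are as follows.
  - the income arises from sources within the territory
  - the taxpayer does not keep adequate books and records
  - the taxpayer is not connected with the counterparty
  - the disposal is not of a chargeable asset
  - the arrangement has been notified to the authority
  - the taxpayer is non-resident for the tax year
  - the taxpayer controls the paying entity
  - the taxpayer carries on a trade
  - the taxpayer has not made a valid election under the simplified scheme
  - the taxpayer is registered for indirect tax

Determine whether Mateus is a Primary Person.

Yes

Under rule 2: the taxpayer controls the paying entity? yes; and the taxpayer is not registered for indirect tax? no. So the taxpayer is not a Listed Filer.
Under rule 7: Listed Filer (rule 2)? no; or the taxpayer does not keep adequate books and records? yes; or the disposal is of a chargeable asset? no. So the taxpayer is a Class-B Filer.
Under rule 4: the taxpayer is connected with the counterparty? no; and the taxpayer has made a valid election under the simplified scheme? no. So the taxpayer is not a Supervised Resident.
Under rule 5: not a Class-B Filer (rule 7)? no; or not a Supervised Resident (rule 4)? yes. So the taxpayer is a Reportable Enterprise.
Under rule 9: the taxpayer has not made a valid election under the simplified scheme? yes; or the income arises from sources within the territory? yes. So the taxpayer is a Relevant Taxpayer.
Under rule 11: the taxpayer is resident for the tax year? no; and the taxpayer has made a valid election under the simplified scheme? no; and the disposal is of a chargeable asset? no. So the taxpayer is not a Restricted Taxpayer.
Under rule 1: Relevant Taxpayer (rule 9)? yes; and not a Restricted Taxpayer (rule 11)? yes. So the taxpayer is an Approved Resident.
Under rule 3: the taxpayer controls the paying entity? yes; or the taxpayer is not registered for indirect tax? no. So the taxpayer is a Supervised Enterprise.
Under rule 10: the arrangement has been notified to the authority? yes; and the taxpayer carries on a trade? yes. So the taxpayer is a Class-S Entity.
Under rule 12: not a Supervised Enterprise (rule 3)? no; or Class-S Entity (rule 10)? yes. So the taxpayer is a Class-B Enterprise.
Under rule 8: not a Reportable Enterprise (rule 5)? no; Approved Resident (rule 1)? yes; Class-B Enterprise (rule 12)? yes — 2 of 3 hold (need ≥2) → satisfied.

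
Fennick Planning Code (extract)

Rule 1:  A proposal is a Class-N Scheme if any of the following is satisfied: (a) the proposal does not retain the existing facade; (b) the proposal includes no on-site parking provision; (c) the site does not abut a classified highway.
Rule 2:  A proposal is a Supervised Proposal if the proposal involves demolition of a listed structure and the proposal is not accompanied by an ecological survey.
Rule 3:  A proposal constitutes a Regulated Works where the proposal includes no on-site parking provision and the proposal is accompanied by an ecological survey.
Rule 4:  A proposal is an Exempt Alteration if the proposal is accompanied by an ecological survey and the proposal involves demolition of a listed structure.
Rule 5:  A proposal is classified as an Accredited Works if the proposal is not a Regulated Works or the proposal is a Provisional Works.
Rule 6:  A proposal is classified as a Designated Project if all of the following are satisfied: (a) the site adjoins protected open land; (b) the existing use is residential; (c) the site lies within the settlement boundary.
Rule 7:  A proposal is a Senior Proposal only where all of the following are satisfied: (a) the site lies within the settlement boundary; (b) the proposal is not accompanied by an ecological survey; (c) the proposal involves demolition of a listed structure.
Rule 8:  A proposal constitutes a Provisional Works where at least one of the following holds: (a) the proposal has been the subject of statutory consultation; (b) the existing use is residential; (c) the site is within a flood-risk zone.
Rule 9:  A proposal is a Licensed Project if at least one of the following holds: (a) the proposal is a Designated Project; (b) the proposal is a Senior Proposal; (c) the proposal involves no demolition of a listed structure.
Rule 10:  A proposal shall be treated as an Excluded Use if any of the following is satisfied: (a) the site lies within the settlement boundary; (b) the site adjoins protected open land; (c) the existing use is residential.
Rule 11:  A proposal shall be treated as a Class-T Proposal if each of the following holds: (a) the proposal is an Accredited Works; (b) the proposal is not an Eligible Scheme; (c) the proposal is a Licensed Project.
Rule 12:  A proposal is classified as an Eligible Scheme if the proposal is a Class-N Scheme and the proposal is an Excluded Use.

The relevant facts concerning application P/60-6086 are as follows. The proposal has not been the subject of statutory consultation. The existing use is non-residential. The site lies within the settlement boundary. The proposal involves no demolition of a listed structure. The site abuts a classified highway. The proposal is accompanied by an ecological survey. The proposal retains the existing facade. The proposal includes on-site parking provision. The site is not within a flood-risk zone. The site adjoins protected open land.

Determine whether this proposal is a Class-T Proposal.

Yes

Under rule 3: the proposal includes no on-site parking provision? no; and the proposal is accompanied by an ecological survey? yes. So the proposal is not a Regulated Works.
Under rule 8: the proposal has been the subject of statutory consultation? no; or the existing use is residential? no; or the site is within a flood-risk zone? no. So the proposal is not a Provisional Works.
Under rule 5: not a Regulated Works (rule 3)? yes; or Provisional Works (rule 8)? no. So the proposal is an Accredited Works.
Under rule 1: the proposal does not retain the existing facade? no; or the proposal includes no on-site parking provision? no; or the site does not abut a classified highway? no. So the proposal is not a Class-N Scheme.
Under rule 10: the site lies within the settlement boundary? yes; or the site adjoins protected open land? yes; or the existing use is residential? no. So the proposal is an Excluded Use.
Under rule 12: Class-N Scheme (rule 1)? no; and Excluded Use (rule 10)? yes. So the proposal is not an Eligible Scheme.
Under rule 6: the site adjoins protected open land? yes; and the existing use is residential? no; and the site lies within the settlement boundary? yes. So the proposal is not a Designated Project.
Under rule 7: the site lies within the settlement boundary? yes; and the proposal is not accompanied by an ecological survey? no; and the proposal involves demolition of a listed structure? no. So the proposal is not a Senior Proposal.
Under rule 9: Designated Project (rule 6)? no; or Senior Proposal (rule 7)? no; or the proposal involves no demolition of a listed structure? yes. So the proposal is a Licensed Project.
Under rule 11: Accredited Works (rule 5)? yes; and not an Eligible Scheme (rule 12)? yes; and Licensed Project (rule 9)? yes. So the proposal is a Class-T Proposal.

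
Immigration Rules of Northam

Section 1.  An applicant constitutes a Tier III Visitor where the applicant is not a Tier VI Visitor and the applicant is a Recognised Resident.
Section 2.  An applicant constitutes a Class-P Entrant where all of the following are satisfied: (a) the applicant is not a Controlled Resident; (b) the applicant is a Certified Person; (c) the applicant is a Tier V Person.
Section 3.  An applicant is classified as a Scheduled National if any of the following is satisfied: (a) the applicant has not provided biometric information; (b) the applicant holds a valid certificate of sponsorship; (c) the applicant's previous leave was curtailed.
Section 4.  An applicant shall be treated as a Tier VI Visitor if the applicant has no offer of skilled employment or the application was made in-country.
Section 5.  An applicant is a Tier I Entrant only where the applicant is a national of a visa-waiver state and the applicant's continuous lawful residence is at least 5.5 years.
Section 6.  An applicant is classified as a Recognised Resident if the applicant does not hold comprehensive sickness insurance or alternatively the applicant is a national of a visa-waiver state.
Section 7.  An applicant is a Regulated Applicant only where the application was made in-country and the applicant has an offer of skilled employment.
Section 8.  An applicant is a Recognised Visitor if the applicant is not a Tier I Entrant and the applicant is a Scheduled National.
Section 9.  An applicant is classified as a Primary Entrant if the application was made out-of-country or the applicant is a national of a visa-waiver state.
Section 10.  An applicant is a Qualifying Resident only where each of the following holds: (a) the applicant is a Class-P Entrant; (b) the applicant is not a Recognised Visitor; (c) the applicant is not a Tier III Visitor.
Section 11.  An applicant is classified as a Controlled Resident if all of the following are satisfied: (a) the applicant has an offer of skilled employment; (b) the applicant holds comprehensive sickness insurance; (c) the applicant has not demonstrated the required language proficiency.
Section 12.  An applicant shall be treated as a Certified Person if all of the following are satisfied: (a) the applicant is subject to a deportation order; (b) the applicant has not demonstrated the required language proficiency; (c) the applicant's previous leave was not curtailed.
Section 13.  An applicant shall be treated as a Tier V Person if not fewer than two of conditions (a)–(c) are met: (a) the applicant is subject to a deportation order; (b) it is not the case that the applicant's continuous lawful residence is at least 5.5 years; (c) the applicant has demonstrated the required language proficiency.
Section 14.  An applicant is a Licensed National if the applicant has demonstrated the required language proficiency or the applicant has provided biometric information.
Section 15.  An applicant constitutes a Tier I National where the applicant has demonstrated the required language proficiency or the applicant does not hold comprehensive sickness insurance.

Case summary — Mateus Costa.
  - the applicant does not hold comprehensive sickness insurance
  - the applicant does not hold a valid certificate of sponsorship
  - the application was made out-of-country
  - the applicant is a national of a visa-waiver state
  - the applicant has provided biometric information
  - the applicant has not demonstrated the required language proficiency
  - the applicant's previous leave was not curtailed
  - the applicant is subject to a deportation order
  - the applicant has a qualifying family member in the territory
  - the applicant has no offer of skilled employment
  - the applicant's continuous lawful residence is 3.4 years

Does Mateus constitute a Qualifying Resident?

section 11 — Controlled Resident: [the applicant has an offer of skilled employment? no] AND [the applicant holds comprehensive sickness insurance? no] AND [the applicant has not demonstrated the required language proficiency? yes] → not satisfied.
section 12 — Certified Person: [the applicant is subject to a deportation order? yes] AND [the applicant has not demonstrated the required language proficiency? yes] AND [the applicant's previous leave was not curtailed? yes] → satisfied.
section 13 — Tier V Person: the applicant is subject to a deportation order? yes; applicant's continuous lawful residence: 3.4 years ≥ 5.5 years? no, so negated condition yes; the applicant has demonstrated the required language proficiency? no — 2 of 3 hold (need ≥2) → satisfied.
section 2 — Class-P Entrant: [not a Controlled Resident (section 11)? yes] AND [Certified Person (section 12)? yes] AND [Tier V Person (section 13)? yes] → satisfied.
section 5 — Tier I Entrant: [the applicant is a national of a visa-waiver state? yes] AND [applicant's continuous lawful residence: 3.4 years ≥ 5.5 years? no] → not satisfied.
section 3 — Scheduled National: [the applicant has not provided biometric information? no] OR [the applicant holds a valid certificate of sponsorship? no] OR [the applicant's previous leave was curtailed? no] → not satisfied.
section 8 — Recognised Visitor: [not a Tier I Entrant (section 5)? yes] AND [Scheduled National (section 3)? no] → not satisfied.
section 4 — Tier VI Visitor: [the applicant has no offer of skilled employment? yes] OR [the application was made in-country? no] → satisfied.
section 6 — Recognised Resident: [the applicant does not hold comprehensive sickness insurance? yes] OR [the applicant is a national of a visa-waiver state? yes] → satisfied.
section 1 — Tier III Visitor: [not a Tier VI Visitor (section 4)? no] AND [Recognised Resident (section 6)? yes] → not satisfied.
section 10 — Qualifying Resident: [Class-P Entrant (section 2)? yes] AND [not a Recognised Visitor (section 8)? yes] AND [not a Tier III Visitor (section 1)? yes] → satisfied.

Yes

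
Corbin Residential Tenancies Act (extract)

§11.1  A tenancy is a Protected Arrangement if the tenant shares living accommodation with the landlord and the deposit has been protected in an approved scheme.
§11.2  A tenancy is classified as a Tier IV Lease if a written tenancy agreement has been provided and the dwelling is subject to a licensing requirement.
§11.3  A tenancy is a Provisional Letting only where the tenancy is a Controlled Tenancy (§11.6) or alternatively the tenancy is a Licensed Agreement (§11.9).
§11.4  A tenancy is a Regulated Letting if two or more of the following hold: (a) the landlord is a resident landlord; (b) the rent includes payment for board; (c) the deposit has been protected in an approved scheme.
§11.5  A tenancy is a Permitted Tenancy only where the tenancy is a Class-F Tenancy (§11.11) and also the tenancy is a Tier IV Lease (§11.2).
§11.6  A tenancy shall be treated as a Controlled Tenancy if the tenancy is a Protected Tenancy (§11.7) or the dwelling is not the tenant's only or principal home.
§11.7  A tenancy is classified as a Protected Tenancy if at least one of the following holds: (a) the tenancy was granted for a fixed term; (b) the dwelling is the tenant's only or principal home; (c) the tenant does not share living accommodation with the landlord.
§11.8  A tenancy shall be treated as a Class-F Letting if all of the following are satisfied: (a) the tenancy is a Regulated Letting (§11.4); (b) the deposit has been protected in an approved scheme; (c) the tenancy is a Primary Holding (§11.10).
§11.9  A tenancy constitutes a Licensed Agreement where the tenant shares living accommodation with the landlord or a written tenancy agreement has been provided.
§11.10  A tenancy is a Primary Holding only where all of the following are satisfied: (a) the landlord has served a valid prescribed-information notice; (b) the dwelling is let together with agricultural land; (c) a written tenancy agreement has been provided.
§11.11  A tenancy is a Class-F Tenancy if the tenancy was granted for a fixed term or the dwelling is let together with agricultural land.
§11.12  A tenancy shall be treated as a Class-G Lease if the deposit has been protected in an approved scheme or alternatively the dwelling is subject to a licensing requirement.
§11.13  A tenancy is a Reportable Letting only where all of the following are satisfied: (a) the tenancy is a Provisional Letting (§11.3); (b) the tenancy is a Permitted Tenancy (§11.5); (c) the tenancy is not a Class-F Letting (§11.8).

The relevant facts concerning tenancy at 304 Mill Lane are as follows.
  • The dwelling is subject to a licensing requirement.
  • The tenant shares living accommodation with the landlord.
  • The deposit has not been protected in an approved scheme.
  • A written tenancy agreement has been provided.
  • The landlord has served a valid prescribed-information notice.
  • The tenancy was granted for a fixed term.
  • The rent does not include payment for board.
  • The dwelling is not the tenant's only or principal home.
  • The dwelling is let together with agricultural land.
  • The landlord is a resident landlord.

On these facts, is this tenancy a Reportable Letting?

§11.7 — Protected Tenancy: [the tenancy was granted for a fixed term? yes] OR [the dwelling is the tenant's only or principal home? no] OR [the tenant does not share living accommodation with the landlord? no] → satisfied.
§11.6 — Controlled Tenancy: [Protected Tenancy (§11.7)? yes] OR [the dwelling is not the tenant's only or principal home? yes] → satisfied.
§11.9 — Licensed Agreement: [the tenant shares living accommodation with the landlord? yes] OR [a written tenancy agreement has been provided? yes] → satisfied.
§11.3 — Provisional Letting: [Controlled Tenancy (§11.6)? yes] OR [Licensed Agreement (§11.9)? yes] → satisfied.
§11.11 — Class-F Tenancy: [the tenancy was granted for a fixed term? yes] OR [the dwelling is let together with agricultural land? yes] → satisfied.
§11.2 — Tier IV Lease: [a written tenancy agreement has been provided? yes] AND [the dwelling is subject to a licensing requirement? yes] → satisfied.
§11.5 — Permitted Tenancy: [Class-F Tenancy (§11.11)? yes] AND [Tier IV Lease (§11.2)? yes] → satisfied.
§11.4 — Regulated Letting: the landlord is a resident landlord? yes; the rent includes payment for board? no; the deposit has been protected in an approved scheme? no — 1 of 3 hold (need ≥2) → not satisfied.
§11.10 — Primary Holding: [the landlord has served a valid prescribed-information notice? yes] AND [the dwelling is let together with agricultural land? yes] AND [a written tenancy agreement has been provided? yes] → satisfied.
§11.8 — Class-F Letting: [Regulated Letting (§11.4)? no] AND [the deposit has been protected in an approved scheme? no] AND [Primary Holding (§11.10)? yes] → not satisfied.
§11.13 — Reportable Letting: [Provisional Letting (§11.3)? yes] AND [Permitted Tenancy (§11.5)? yes] AND [not a Class-F Letting (§11.8)? yes] → satisfied.

Yes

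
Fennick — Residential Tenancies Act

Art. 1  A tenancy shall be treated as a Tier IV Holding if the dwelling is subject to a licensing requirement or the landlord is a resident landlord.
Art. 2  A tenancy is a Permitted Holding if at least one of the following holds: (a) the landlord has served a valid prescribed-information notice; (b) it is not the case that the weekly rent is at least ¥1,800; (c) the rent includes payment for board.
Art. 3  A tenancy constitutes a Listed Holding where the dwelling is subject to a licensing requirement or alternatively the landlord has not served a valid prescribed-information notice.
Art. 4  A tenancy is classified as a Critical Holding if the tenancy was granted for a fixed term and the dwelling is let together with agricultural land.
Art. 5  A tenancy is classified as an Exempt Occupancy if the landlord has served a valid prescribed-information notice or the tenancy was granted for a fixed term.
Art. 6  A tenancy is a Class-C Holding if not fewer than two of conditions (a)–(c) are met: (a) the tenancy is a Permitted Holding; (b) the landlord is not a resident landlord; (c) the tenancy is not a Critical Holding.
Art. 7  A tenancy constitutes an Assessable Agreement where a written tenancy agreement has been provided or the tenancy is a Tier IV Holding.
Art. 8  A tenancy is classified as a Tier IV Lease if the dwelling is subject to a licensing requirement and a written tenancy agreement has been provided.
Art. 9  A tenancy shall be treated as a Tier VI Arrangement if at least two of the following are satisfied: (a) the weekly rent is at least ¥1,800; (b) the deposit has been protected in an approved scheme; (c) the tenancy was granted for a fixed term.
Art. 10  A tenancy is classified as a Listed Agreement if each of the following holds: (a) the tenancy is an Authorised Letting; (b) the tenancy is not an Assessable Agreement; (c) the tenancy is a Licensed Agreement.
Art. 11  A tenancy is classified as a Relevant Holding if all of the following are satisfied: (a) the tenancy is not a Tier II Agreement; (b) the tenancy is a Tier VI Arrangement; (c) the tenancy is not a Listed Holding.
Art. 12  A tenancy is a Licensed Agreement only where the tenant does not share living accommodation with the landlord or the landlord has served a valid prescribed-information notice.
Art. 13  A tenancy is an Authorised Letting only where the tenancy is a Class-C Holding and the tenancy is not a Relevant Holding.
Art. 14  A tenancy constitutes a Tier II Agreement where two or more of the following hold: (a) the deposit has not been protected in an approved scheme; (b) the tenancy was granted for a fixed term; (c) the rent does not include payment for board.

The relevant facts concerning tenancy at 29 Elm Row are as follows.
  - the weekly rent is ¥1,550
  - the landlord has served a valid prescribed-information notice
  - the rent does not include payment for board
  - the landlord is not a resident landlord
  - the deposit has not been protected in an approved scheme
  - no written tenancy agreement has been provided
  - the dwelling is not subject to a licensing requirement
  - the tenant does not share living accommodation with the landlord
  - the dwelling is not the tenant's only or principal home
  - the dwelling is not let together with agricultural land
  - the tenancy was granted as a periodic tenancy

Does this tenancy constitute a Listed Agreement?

Under article 2: the landlord has served a valid prescribed-information notice? yes; or weekly rent: ¥1,550 ≥ ¥1,800? no, so negated condition yes; or the rent includes payment for board? no. So the tenancy is a Permitted Holding.
Under article 4: the tenancy was granted for a fixed term? no; and the dwelling is let together with agricultural land? no. So the tenancy is not a Critical Holding.
Under article 6: Permitted Holding (article 2)? yes; the landlord is not a resident landlord? yes; not a Critical Holding (article 4)? yes — 3 of 3 hold (need ≥2) → satisfied.
Under article 14: the deposit has not been protected in an approved scheme? yes; the tenancy was granted for a fixed term? no; the rent does not include payment for board? yes — 2 of 3 hold (need ≥2) → satisfied.
Under article 9: weekly rent: ¥1,550 ≥ ¥1,800? no; the deposit has been protected in an approved scheme? no; the tenancy was granted for a fixed term? no — 0 of 3 hold (need ≥2) → not satisfied.
Under article 3: the dwelling is subject to a licensing requirement? no; or the landlord has not served a valid prescribed-information notice? no. So the tenancy is not a Listed Holding.
Under article 11: not a Tier II Agreement (article 14)? no; and Tier VI Arrangement (article 9)? no; and not a Listed Holding (article 3)? yes. So the tenancy is not a Relevant Holding.
Under article 13: Class-C Holding (article 6)? yes; and not a Relevant Holding (article 11)? yes. So the tenancy is an Authorised Letting.
Under article 1: the dwelling is subject to a licensing requirement? no; or the landlord is a resident landlord? no. So the tenancy is not a Tier IV Holding.
Under article 7: a written tenancy agreement has been provided? no; or Tier IV Holding (article 1)? no. So the tenancy is not an Assessable Agreement.
Under article 12: the tenant does not share living accommodation with the landlord? yes; or the landlord has served a valid prescribed-information notice? yes. So the tenancy is a Licensed Agreement.
Under article 10: Authorised Letting (article 13)? yes; and not an Assessable Agreement (article 7)? yes; and Licensed Agreement (article 12)? yes. So the tenancy is a Listed Agreement.

Yes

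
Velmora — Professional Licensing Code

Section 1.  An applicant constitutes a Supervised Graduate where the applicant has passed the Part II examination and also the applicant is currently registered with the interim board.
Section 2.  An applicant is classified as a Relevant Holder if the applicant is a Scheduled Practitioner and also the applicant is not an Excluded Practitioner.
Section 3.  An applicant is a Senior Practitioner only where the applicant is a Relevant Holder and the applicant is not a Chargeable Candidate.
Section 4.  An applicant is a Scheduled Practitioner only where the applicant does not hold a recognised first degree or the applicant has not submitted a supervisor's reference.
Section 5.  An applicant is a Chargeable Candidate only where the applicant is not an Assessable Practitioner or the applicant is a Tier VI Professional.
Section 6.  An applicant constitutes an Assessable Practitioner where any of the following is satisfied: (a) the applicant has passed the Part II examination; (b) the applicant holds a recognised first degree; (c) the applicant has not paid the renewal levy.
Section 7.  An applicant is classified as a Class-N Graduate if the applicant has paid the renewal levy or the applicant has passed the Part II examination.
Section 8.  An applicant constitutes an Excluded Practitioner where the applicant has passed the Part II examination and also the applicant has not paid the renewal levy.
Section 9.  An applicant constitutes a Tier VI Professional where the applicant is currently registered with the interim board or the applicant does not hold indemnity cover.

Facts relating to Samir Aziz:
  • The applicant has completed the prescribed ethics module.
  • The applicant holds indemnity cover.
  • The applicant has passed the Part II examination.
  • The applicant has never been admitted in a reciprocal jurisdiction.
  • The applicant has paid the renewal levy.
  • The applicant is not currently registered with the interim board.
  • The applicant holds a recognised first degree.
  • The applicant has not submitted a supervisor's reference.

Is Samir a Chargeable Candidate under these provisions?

No

Under section 6: the applicant has passed the Part II examination? yes; or the applicant holds a recognised first degree? yes; or the applicant has not paid the renewal levy? no. So the applicant is an Assessable Practitioner.
Under section 9: the applicant is currently registered with the interim board? no; or the applicant does not hold indemnity cover? no. So the applicant is not a Tier VI Professional.
Under section 5: not an Assessable Practitioner (section 6)? no; or Tier VI Professional (section 9)? no. So the applicant is not a Chargeable Candidate.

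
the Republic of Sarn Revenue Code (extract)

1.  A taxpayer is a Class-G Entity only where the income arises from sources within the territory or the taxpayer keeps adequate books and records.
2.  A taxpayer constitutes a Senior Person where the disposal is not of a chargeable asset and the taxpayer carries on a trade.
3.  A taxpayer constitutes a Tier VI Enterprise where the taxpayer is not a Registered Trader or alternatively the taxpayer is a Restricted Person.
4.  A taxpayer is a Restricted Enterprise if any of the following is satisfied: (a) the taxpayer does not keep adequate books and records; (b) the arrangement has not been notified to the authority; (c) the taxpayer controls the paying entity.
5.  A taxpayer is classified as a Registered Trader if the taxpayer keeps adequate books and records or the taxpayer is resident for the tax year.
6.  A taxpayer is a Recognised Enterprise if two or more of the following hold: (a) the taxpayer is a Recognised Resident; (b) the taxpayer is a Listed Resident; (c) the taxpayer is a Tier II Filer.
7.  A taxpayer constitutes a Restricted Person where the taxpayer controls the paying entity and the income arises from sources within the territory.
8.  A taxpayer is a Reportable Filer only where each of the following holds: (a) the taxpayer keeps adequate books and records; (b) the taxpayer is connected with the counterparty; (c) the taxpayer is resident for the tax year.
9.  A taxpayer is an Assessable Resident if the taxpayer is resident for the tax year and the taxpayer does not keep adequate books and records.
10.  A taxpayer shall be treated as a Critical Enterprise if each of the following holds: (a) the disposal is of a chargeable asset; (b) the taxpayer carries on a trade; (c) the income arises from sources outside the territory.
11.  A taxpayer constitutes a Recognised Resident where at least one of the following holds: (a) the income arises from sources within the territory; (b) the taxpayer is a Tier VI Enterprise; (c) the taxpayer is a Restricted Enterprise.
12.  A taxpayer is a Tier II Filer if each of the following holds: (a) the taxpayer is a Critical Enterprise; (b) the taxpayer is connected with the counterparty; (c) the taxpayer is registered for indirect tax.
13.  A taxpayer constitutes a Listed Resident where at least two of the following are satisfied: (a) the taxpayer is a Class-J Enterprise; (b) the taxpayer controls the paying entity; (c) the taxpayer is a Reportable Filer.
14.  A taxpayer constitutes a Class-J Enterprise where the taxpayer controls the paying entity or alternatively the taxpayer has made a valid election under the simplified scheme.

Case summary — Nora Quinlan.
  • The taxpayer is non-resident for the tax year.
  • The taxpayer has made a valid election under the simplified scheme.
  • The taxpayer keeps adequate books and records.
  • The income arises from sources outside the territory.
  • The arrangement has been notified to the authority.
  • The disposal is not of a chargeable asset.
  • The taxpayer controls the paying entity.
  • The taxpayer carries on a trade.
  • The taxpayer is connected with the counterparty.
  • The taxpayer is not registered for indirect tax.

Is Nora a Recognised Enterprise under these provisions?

Yes

paragraph 5 — Registered Trader: [the taxpayer keeps adequate books and records? yes] OR [the taxpayer is resident for the tax year? no] → satisfied.
paragraph 7 — Restricted Person: [the taxpayer controls the paying entity? yes] AND [the income arises from sources within the territory? no] → not satisfied.
paragraph 3 — Tier VI Enterprise: [not a Registered Trader (paragraph 5)? no] OR [Restricted Person (paragraph 7)? no] → not satisfied.
paragraph 4 — Restricted Enterprise: [the taxpayer does not keep adequate books and records? no] OR [the arrangement has not been notified to the authority? no] OR [the taxpayer controls the paying entity? yes] → satisfied.
paragraph 11 — Recognised Resident: [the income arises from sources within the territory? no] OR [Tier VI Enterprise (paragraph 3)? no] OR [Restricted Enterprise (paragraph 4)? yes] → satisfied.
paragraph 14 — Class-J Enterprise: [the taxpayer controls the paying entity? yes] OR [the taxpayer has made a valid election under the simplified scheme? yes] → satisfied.
paragraph 8 — Reportable Filer: [the taxpayer keeps adequate books and records? yes] AND [the taxpayer is connected with the counterparty? yes] AND [the taxpayer is resident for the tax year? no] → not satisfied.
paragraph 13 — Listed Resident: Class-J Enterprise (paragraph 14)? yes; the taxpayer controls the paying entity? yes; Reportable Filer (paragraph 8)? no — 2 of 3 hold (need ≥2) → satisfied.
paragraph 10 — Critical Enterprise: [the disposal is of a chargeable asset? no] AND [the taxpayer carries on a trade? yes] AND [the income arises from sources outside the territory? yes] → not satisfied.
paragraph 12 — Tier II Filer: [Critical Enterprise (paragraph 10)? no] AND [the taxpayer is connected with the counterparty? yes] AND [the taxpayer is registered for indirect tax? no] → not satisfied.
paragraph 6 — Recognised Enterprise: Recognised Resident (paragraph 11)? yes; Listed Resident (paragraph 13)? yes; Tier II Filer (paragraph 12)? no — 2 of 3 hold (need ≥2) → satisfied.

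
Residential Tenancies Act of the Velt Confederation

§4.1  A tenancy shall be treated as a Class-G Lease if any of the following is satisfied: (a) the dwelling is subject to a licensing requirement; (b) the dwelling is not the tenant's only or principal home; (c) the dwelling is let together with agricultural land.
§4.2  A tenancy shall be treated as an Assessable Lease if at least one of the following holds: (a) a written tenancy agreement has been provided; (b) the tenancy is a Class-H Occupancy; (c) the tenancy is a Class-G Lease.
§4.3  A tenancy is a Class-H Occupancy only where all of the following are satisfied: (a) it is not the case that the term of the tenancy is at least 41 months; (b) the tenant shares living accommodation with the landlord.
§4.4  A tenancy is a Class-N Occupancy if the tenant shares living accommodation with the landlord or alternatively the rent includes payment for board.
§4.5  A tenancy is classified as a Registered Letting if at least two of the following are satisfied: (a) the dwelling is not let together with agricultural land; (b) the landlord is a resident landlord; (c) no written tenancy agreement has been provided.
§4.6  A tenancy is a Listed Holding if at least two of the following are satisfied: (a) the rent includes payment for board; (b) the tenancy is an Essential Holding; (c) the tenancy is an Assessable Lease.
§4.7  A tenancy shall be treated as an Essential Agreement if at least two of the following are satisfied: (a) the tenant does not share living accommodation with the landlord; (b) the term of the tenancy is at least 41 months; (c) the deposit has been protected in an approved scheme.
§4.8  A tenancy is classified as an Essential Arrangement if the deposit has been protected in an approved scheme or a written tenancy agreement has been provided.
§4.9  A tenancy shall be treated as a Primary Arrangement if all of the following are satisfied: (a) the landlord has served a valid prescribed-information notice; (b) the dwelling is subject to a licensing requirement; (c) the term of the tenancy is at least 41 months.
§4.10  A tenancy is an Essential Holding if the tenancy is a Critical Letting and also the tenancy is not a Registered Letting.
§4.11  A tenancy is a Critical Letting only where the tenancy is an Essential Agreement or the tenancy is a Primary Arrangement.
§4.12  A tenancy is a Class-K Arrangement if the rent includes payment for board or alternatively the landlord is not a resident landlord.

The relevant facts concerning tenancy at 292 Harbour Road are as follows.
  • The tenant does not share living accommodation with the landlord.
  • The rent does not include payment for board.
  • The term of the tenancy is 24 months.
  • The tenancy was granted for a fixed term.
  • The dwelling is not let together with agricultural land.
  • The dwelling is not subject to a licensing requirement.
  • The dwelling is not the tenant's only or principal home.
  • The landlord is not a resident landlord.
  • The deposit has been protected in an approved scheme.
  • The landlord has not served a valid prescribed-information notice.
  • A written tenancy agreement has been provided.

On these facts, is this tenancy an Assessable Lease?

Yes

§4.3 — Class-H Occupancy: [term of the tenancy: 24 months ≥ 41 months? no, so negated condition yes] AND [the tenant shares living accommodation with the landlord? no] → not satisfied.
§4.1 — Class-G Lease: [the dwelling is subject to a licensing requirement? no] OR [the dwelling is not the tenant's only or principal home? yes] OR [the dwelling is let together with agricultural land? no] → satisfied.
§4.2 — Assessable Lease: [a written tenancy agreement has been provided? yes] OR [Class-H Occupancy (§4.3)? no] OR [Class-G Lease (§4.1)? yes] → satisfied.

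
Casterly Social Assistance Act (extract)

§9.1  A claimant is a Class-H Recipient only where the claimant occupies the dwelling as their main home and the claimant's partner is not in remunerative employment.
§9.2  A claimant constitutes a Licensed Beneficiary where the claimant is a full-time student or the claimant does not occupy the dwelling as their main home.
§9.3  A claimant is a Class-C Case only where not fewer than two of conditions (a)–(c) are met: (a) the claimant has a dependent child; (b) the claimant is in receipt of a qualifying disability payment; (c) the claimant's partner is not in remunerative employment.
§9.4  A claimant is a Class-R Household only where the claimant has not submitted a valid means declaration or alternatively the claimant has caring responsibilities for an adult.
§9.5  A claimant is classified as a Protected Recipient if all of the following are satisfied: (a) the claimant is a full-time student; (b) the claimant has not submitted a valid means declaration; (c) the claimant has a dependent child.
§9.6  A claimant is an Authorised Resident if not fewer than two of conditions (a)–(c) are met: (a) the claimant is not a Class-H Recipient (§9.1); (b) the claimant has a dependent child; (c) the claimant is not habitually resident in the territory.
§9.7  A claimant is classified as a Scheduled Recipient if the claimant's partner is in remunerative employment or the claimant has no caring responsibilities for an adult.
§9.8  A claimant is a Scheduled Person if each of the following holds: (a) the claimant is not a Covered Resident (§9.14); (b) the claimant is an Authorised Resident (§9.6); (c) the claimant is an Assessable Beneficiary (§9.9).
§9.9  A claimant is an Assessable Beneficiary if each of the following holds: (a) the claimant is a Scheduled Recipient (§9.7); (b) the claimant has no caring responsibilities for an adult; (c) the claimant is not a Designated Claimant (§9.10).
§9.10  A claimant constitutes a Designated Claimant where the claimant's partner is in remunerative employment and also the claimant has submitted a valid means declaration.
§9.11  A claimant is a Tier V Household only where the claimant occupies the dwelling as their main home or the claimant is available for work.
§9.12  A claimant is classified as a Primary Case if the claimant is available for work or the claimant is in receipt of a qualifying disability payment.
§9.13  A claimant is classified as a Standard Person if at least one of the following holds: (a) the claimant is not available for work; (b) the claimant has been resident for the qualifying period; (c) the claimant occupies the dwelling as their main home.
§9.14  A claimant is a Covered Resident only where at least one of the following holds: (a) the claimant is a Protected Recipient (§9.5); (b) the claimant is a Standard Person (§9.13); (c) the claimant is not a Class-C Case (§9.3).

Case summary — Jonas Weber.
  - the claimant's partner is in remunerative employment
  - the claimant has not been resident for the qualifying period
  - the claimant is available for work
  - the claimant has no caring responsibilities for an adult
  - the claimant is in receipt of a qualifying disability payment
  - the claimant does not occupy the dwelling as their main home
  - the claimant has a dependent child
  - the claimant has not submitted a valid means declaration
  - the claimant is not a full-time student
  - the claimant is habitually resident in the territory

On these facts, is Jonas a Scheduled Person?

Yes

Under §9.5: the claimant is a full-time student? no; and the claimant has not submitted a valid means declaration? yes; and the claimant has a dependent child? yes. So the claimant is not a Protected Recipient.
Under §9.13: the claimant is not available for work? no; or the claimant has been resident for the qualifying period? no; or the claimant occupies the dwelling as their main home? no. So the claimant is not a Standard Person.
Under §9.3: the claimant has a dependent child? yes; the claimant is in receipt of a qualifying disability payment? yes; the claimant's partner is not in remunerative employment? no — 2 of 3 hold (need ≥2) → satisfied.
Under §9.14: Protected Recipient (§9.5)? no; or Standard Person (§9.13)? no; or not a Class-C Case (§9.3)? no. So the claimant is not a Covered Resident.
Under §9.1: the claimant occupies the dwelling as their main home? no; and the claimant's partner is not in remunerative employment? no. So the claimant is not a Class-H Recipient.
Under §9.6: not a Class-H Recipient (§9.1)? yes; the claimant has a dependent child? yes; the claimant is not habitually resident in the territory? no — 2 of 3 hold (need ≥2) → satisfied.
Under §9.7: the claimant's partner is in remunerative employment? yes; or the claimant has no caring responsibilities for an adult? yes. So the claimant is a Scheduled Recipient.
Under §9.10: the claimant's partner is in remunerative employment? yes; and the claimant has submitted a valid means declaration? no. So the claimant is not a Designated Claimant.
Under §9.9: Scheduled Recipient (§9.7)? yes; and the claimant has no caring responsibilities for an adult? yes; and not a Designated Claimant (§9.10)? yes. So the claimant is an Assessable Beneficiary.
Under §9.8: not a Covered Resident (§9.14)? yes; and Authorised Resident (§9.6)? yes; and Assessable Beneficiary (§9.9)? yes. So the claimant is a Scheduled Person.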